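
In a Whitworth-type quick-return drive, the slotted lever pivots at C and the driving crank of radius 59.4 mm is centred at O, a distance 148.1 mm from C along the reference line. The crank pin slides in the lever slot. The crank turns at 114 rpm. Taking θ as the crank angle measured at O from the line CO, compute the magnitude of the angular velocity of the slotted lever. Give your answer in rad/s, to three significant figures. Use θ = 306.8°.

ω = 11.94 rad/s (from 114 rpm).
Crank pin A relative to C: A = (d + r cosθ, r sinθ); lever angle φ = atan2(r sinθ, d + r cosθ).
Differentiating tanφ: φ̇ = rω(d cosθ + r)/(d² + r² + 2dr cosθ).
d² + r² + 2dr cosθ = |CA|² = 0.0360014 m²;  d cosθ + r = +0.14812 m.
|ω_lever| = |0.0594·11.94·+0.14812| / 0.0360014 = 2.9174 rad/s.

2.92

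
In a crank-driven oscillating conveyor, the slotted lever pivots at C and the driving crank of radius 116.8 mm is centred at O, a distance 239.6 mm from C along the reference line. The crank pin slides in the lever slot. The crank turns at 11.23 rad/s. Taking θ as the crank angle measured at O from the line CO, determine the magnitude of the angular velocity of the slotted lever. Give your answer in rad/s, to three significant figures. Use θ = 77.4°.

ω = 11.23 rad/s
Crank pin A relative to C: A = (d + r cosθ, r sinθ); lever angle φ = atan2(r sinθ, d + r cosθ).
Differentiating tanφ: φ̇ = rω(d cosθ + r)/(d² + r² + 2dr cosθ).
d² + r² + 2dr cosθ = |CA|² = 0.08326 m²;  d cosθ + r = +0.16907 m.
|ω_lever| = |0.1168·11.23·+0.16907| / 0.08326 = 2.6635 rad/s.

2.66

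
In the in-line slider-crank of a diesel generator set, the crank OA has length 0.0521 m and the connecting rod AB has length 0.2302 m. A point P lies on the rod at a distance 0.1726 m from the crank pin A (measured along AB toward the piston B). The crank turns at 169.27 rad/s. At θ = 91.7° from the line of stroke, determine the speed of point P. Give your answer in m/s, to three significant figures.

8.77

ω = 169.3 rad/s.  Crank-pin speed |V_A| = rω = 8.819 m/s, perpendicular to OA.
Rod angle: sinφ = −(r/L) sinθ ⇒ φ = -13.075°; ω_rod = −rω cosθ/√(L²−r²sin²θ) = +1.1668 rad/s.
V_P = V_A + ω_rod × AP, with AP = 0.1726 m along the rod.
Components: V_Px = −rω sinθ − a·ω_rod·sinφ = -8.7695 m/s;  V_Py = rω cosθ + a·ω_rod·cosφ = -0.065463 m/s.
|V_P| = √(V_Px² + V_Py²) = 8.7698 m/s.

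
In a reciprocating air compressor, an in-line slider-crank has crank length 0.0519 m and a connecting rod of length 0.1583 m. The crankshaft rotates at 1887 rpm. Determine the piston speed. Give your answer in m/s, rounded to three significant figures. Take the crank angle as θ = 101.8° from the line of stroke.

9.33

ω = 2π·1887/60 = 197.6 rad/s
For an in-line slider-crank, x = r cosθ + √(L² − r² sin²θ), so v = −rω sinθ·[1 + r cosθ/√(L² − r² sin²θ)].
With r = 0.0519 m, L = 0.1583 m, θ = 101.8°: √(L² − r² sin²θ) = 0.14993 m.
v = −0.0519·197.6·0.97887·[1 + 0.0519·-0.20450/0.14993] = -9.3284 m/s.
|v| = 9.3284 m/s.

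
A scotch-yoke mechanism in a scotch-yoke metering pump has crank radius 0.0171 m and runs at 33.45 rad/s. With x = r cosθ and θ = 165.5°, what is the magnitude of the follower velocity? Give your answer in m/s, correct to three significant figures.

0.143

ω = 33.45 rad/s
x = r cosθ ⇒ ẋ = −rω sinθ.
|v| = rω|sinθ| = 0.0171·33.45·|sin 165.5°| = 0.14322 m/s.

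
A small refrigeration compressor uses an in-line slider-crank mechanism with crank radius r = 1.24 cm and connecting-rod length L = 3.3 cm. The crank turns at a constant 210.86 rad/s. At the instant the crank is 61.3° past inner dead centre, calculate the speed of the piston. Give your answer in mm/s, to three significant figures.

2730

ω = 210.9 rad/s
For an in-line slider-crank, x = r cosθ + √(L² − r² sin²θ), so v = −rω sinθ·[1 + r cosθ/√(L² − r² sin²θ)].
With r = 0.0124 m, L = 0.033 m, θ = 61.3°: √(L² − r² sin²θ) = 0.031156 m.
v = −0.0124·210.9·0.87715·[1 + 0.0124·0.48022/0.031156] = -2.7318 m/s.
|v| = 2.7318 m/s = 2731.8 mm/s.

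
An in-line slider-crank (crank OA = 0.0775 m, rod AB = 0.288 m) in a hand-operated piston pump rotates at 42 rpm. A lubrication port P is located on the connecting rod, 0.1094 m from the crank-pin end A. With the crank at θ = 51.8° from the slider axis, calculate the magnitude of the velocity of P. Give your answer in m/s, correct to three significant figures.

0.314

ω = 4.398 rad/s.  Crank-pin speed |V_A| = rω = 0.34086 m/s, perpendicular to OA.
Rod angle: sinφ = −(r/L) sinθ ⇒ φ = -12.209°; ω_rod = −rω cosθ/√(L²−r²sin²θ) = -0.74885 rad/s.
V_P = V_A + ω_rod × AP, with AP = 0.1094 m along the rod.
Components: V_Px = −rω sinθ − a·ω_rod·sinφ = -0.28519 m/s;  V_Py = rω cosθ + a·ω_rod·cosφ = +0.13072 m/s.
|V_P| = √(V_Px² + V_Py²) = 0.31373 m/s.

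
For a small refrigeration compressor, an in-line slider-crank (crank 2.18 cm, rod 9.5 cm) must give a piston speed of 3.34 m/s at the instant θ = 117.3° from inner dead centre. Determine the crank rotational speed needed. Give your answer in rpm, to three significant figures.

1840

For an in-line slider-crank, |v_piston| = rω|sinθ|·[1 + r cosθ/√(L² − r² sin²θ)].
With r = 0.0218 m, L = 0.095 m, θ = 117.3°: the bracketed kinematic factor |dx/dθ| = 0.017289 m.
ω = v/|dx/dθ| = 3.34/0.017289 = 193.18 rad/s.
N = 60ω/(2π) = 1844.8 rpm.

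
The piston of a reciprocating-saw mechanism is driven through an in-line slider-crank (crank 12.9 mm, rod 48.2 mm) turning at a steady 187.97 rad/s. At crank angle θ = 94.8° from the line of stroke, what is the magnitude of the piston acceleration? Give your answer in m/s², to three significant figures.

163

ω = 188 rad/s
x(θ) = r cosθ + √(L² − r² sin²θ); with ω constant, a = ω²·d²x/dθ².
d²x/dθ² = −r cosθ − r²(cos2θ)/√u − r⁴ sin²2θ/(4u^{3/2}),  u = L² − r² sin²θ = 0.002158 m².
Substituting r = 0.0129 m, L = 0.0482 m, θ = 94.8°: d²x/dθ² = +0.0046096 m.
a = ω²·d²x/dθ² = (188)²·(+0.0046096) = +162.87 m/s²;  |a| = 162.87 m/s².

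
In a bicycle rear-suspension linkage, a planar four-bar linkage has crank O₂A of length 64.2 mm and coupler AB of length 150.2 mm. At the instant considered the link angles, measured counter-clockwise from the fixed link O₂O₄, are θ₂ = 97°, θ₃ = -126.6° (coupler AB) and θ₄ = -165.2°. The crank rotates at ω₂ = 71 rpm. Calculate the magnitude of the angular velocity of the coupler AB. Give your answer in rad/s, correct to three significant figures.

ω₂ = 7.435 rad/s (from 71 rpm).
Differentiating the loop-closure r₂e^{iθ₂}+r₃e^{iθ₃}=r₁+r₄e^{iθ₄} gives r₂ω₂e^{iθ₂}+r₃ω₃e^{iθ₃}=r₄ω₄e^{iθ₄}.
Eliminating the other unknown: ω₃ = r₂ω₂ sin(θ₄−θ₂) / [r₃ sin(θ₃−θ₄)].
Numerator sine = +0.99075; denominator sine = +0.62388.
Result = 0.0642·7.435·(+0.99075) / (0.1502·(+0.62388)) = +5.0468 rad/s; magnitude 5.0468 rad/s.

5.05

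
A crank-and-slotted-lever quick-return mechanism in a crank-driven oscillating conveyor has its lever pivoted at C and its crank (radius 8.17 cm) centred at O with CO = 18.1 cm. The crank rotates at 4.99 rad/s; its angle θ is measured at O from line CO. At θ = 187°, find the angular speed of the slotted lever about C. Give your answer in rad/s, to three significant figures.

3.96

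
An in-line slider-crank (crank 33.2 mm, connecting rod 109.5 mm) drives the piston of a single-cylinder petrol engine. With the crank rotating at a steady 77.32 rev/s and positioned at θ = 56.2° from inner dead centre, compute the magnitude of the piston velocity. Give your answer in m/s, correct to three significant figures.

ω = 2π·77.3 = 485.8 rad/s
For an in-line slider-crank, x = r cosθ + √(L² − r² sin²θ), so v = −rω sinθ·[1 + r cosθ/√(L² − r² sin²θ)].
With r = 0.0332 m, L = 0.1095 m, θ = 56.2°: √(L² − r² sin²θ) = 0.10597 m.
v = −0.0332·485.8·0.83098·[1 + 0.0332·0.55630/0.10597] = -15.739 m/s.
|v| = 15.739 m/s.

15.7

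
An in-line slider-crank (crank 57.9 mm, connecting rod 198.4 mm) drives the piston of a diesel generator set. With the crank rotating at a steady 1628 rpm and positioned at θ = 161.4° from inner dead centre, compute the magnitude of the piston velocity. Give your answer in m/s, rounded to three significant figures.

ω = 2π·1628/60 = 170.5 rad/s
For an in-line slider-crank, x = r cosθ + √(L² − r² sin²θ), so v = −rω sinθ·[1 + r cosθ/√(L² − r² sin²θ)].
With r = 0.0579 m, L = 0.1984 m, θ = 161.4°: √(L² − r² sin²θ) = 0.19754 m.
v = −0.0579·170.5·0.31896·[1 + 0.0579·-0.94777/0.19754] = -2.2738 m/s.
|v| = 2.2738 m/s.

2.27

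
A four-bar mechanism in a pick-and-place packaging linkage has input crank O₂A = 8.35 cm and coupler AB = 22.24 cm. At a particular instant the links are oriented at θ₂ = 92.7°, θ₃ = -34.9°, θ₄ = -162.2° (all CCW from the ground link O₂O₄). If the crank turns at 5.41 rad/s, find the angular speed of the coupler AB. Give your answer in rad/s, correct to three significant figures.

ω₂ = 5.41 rad/s
Differentiating the loop-closure r₂e^{iθ₂}+r₃e^{iθ₃}=r₁+r₄e^{iθ₄} gives r₂ω₂e^{iθ₂}+r₃ω₃e^{iθ₃}=r₄ω₄e^{iθ₄}.
Eliminating the other unknown: ω₃ = r₂ω₂ sin(θ₄−θ₂) / [r₃ sin(θ₃−θ₄)].
Numerator sine = +0.96547; denominator sine = +0.79547.
Result = 0.0835·5.41·(+0.96547) / (0.2224·(+0.79547)) = +2.4653 rad/s; magnitude 2.4653 rad/s.

2.47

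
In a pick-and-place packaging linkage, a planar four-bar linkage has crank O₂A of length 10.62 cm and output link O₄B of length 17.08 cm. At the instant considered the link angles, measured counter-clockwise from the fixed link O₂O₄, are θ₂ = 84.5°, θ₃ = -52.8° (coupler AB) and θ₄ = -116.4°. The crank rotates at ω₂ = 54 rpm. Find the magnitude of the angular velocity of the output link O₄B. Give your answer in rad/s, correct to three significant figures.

2.66

ω₂ = 5.655 rad/s (from 54 rpm).
Differentiating the loop-closure r₂e^{iθ₂}+r₃e^{iθ₃}=r₁+r₄e^{iθ₄} gives r₂ω₂e^{iθ₂}+r₃ω₃e^{iθ₃}=r₄ω₄e^{iθ₄}.
Eliminating the other unknown: ω₄ = r₂ω₂ sin(θ₂−θ₃) / [r₄ sin(θ₄−θ₃)].
Numerator sine = +0.67816; denominator sine = -0.89571.
Result = 0.1062·5.655·(+0.67816) / (0.1708·(-0.89571)) = -2.6621 rad/s; magnitude 2.6621 rad/s.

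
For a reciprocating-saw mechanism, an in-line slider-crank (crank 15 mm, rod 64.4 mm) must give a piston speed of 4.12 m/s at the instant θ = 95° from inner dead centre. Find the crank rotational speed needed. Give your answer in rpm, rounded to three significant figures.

2690

For an in-line slider-crank, |v_piston| = rω|sinθ|·[1 + r cosθ/√(L² − r² sin²θ)].
With r = 0.015 m, L = 0.0644 m, θ = 95°: the bracketed kinematic factor |dx/dθ| = 0.014631 m.
ω = v/|dx/dθ| = 4.12/0.014631 = 281.59 rad/s.
N = 60ω/(2π) = 2689 rpm.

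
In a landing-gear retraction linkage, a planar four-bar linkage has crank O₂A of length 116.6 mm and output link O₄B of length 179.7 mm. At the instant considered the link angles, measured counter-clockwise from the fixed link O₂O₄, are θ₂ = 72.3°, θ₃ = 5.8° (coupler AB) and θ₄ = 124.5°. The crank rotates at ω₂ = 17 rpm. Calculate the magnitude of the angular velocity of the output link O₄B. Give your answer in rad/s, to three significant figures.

1.21

ω₂ = 1.78 rad/s (from 17 rpm).
Differentiating the loop-closure r₂e^{iθ₂}+r₃e^{iθ₃}=r₁+r₄e^{iθ₄} gives r₂ω₂e^{iθ₂}+r₃ω₃e^{iθ₃}=r₄ω₄e^{iθ₄}.
Eliminating the other unknown: ω₄ = r₂ω₂ sin(θ₂−θ₃) / [r₄ sin(θ₄−θ₃)].
Numerator sine = +0.91706; denominator sine = +0.87715.
Result = 0.1166·1.78·(+0.91706) / (0.1797·(+0.87715)) = +1.2077 rad/s; magnitude 1.2077 rad/s.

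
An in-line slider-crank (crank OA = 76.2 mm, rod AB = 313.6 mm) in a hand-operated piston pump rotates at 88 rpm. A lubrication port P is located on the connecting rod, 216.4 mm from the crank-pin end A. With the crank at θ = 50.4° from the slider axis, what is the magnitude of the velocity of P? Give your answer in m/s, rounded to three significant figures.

ω = 9.215 rad/s.  Crank-pin speed |V_A| = rω = 0.70221 m/s, perpendicular to OA.
Rod angle: sinφ = −(r/L) sinθ ⇒ φ = -10.791°; ω_rod = −rω cosθ/√(L²−r²sin²θ) = -1.453 rad/s.
V_P = V_A + ω_rod × AP, with AP = 0.2164 m along the rod.
Components: V_Px = −rω sinθ − a·ω_rod·sinφ = -0.59993 m/s;  V_Py = rω cosθ + a·ω_rod·cosφ = +0.13873 m/s.
|V_P| = √(V_Px² + V_Py²) = 0.61576 m/s.

0.616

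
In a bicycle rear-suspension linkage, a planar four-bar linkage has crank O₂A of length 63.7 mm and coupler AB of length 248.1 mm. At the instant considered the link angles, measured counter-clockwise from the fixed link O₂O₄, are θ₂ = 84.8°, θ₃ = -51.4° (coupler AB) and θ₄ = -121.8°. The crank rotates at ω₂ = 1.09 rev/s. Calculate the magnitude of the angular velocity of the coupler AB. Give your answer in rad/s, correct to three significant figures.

0.836

ω₂ = 6.849 rad/s (from 1.09 rev/s).
Differentiating the loop-closure r₂e^{iθ₂}+r₃e^{iθ₃}=r₁+r₄e^{iθ₄} gives r₂ω₂e^{iθ₂}+r₃ω₃e^{iθ₃}=r₄ω₄e^{iθ₄}.
Eliminating the other unknown: ω₃ = r₂ω₂ sin(θ₄−θ₂) / [r₃ sin(θ₃−θ₄)].
Numerator sine = +0.44776; denominator sine = +0.94206.
Result = 0.0637·6.849·(+0.44776) / (0.2481·(+0.94206)) = +0.83577 rad/s; magnitude 0.83577 rad/s.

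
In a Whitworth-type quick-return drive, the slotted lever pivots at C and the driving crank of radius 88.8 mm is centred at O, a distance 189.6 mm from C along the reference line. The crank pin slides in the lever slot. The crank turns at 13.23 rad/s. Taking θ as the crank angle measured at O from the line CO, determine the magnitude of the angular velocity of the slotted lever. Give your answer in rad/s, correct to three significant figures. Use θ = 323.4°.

ω = 13.23 rad/s
Crank pin A relative to C: A = (d + r cosθ, r sinθ); lever angle φ = atan2(r sinθ, d + r cosθ).
Differentiating tanφ: φ̇ = rω(d cosθ + r)/(d² + r² + 2dr cosθ).
d² + r² + 2dr cosθ = |CA|² = 0.0708668 m²;  d cosθ + r = +0.24101 m.
|ω_lever| = |0.0888·13.23·+0.24101| / 0.0708668 = 3.9955 rad/s.

4.00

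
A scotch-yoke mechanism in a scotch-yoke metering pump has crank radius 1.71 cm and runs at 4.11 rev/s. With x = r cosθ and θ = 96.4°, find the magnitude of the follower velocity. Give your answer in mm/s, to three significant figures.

439

ω = 25.82 rad/s (from 4.11 rev/s).
x = r cosθ ⇒ ẋ = −rω sinθ.
|v| = rω|sinθ| = 0.0171·25.82·|sin 96.4°| = 0.43884 m/s = 438.84 mm/s.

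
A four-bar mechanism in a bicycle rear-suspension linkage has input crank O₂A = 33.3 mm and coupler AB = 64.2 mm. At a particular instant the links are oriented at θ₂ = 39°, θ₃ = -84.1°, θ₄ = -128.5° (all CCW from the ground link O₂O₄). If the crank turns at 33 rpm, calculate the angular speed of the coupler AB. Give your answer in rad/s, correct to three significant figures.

ω₂ = 3.456 rad/s (from 33 rpm).
Differentiating the loop-closure r₂e^{iθ₂}+r₃e^{iθ₃}=r₁+r₄e^{iθ₄} gives r₂ω₂e^{iθ₂}+r₃ω₃e^{iθ₃}=r₄ω₄e^{iθ₄}.
Eliminating the other unknown: ω₃ = r₂ω₂ sin(θ₄−θ₂) / [r₃ sin(θ₃−θ₄)].
Numerator sine = -0.21644; denominator sine = +0.69966.
Result = 0.0333·3.456·(-0.21644) / (0.0642·(+0.69966)) = -0.5545 rad/s; magnitude 0.5545 rad/s.

0.554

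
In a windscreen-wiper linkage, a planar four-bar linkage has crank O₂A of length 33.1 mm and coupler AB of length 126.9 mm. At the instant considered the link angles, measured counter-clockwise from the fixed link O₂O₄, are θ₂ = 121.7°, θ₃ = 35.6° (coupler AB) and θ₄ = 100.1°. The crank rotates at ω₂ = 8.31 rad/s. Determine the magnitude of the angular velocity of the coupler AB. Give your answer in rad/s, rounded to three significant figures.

0.884

ω₂ = 8.31 rad/s
Differentiating the loop-closure r₂e^{iθ₂}+r₃e^{iθ₃}=r₁+r₄e^{iθ₄} gives r₂ω₂e^{iθ₂}+r₃ω₃e^{iθ₃}=r₄ω₄e^{iθ₄}.
Eliminating the other unknown: ω₃ = r₂ω₂ sin(θ₄−θ₂) / [r₃ sin(θ₃−θ₄)].
Numerator sine = -0.36812; denominator sine = -0.90259.
Result = 0.0331·8.31·(-0.36812) / (0.1269·(-0.90259)) = +0.88404 rad/s; magnitude 0.88404 rad/s.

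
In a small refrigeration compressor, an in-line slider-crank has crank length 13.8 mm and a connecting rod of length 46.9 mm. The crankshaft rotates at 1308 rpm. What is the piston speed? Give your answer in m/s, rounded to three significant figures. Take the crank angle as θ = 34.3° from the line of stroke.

ω = 2π·1308/60 = 137 rad/s
For an in-line slider-crank, x = r cosθ + √(L² − r² sin²θ), so v = −rω sinθ·[1 + r cosθ/√(L² − r² sin²θ)].
With r = 0.0138 m, L = 0.0469 m, θ = 34.3°: √(L² − r² sin²θ) = 0.046251 m.
v = −0.0138·137·0.56353·[1 + 0.0138·0.82610/0.046251] = -1.3278 m/s.
|v| = 1.3278 m/s.

1.33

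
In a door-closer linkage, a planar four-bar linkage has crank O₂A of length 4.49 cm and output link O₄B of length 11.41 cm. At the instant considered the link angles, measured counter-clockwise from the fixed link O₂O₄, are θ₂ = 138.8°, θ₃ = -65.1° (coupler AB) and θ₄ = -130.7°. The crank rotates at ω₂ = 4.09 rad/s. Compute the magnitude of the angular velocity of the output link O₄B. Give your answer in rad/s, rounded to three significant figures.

ω₂ = 4.09 rad/s
Differentiating the loop-closure r₂e^{iθ₂}+r₃e^{iθ₃}=r₁+r₄e^{iθ₄} gives r₂ω₂e^{iθ₂}+r₃ω₃e^{iθ₃}=r₄ω₄e^{iθ₄}.
Eliminating the other unknown: ω₄ = r₂ω₂ sin(θ₂−θ₃) / [r₄ sin(θ₄−θ₃)].
Numerator sine = -0.40514; denominator sine = -0.91068.
Result = 0.0449·4.09·(-0.40514) / (0.1141·(-0.91068)) = +0.71602 rad/s; magnitude 0.71602 rad/s.

0.716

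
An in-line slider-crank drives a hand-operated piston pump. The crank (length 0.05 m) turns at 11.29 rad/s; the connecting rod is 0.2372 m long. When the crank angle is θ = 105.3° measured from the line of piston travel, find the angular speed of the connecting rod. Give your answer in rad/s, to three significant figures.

ω = 11.29 rad/s
The rod makes angle φ with the slider axis where L sinφ = r sinθ; differentiating, L cosφ·φ̇ = r ω cosθ.
L cosφ = √(L² − r² sin²θ) = 0.23225 m.
|ω_rod| = r ω |cosθ| / √(L² − r² sin²θ) = 0.05·11.29·0.26387/0.23225 = 0.64137 rad/s.

0.641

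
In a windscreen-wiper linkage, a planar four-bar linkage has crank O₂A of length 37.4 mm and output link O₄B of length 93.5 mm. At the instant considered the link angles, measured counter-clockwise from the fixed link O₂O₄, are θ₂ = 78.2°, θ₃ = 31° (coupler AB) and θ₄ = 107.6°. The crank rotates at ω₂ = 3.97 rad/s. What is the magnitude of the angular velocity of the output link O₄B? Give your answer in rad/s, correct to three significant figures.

1.20

ω₂ = 3.97 rad/s
Differentiating the loop-closure r₂e^{iθ₂}+r₃e^{iθ₃}=r₁+r₄e^{iθ₄} gives r₂ω₂e^{iθ₂}+r₃ω₃e^{iθ₃}=r₄ω₄e^{iθ₄}.
Eliminating the other unknown: ω₄ = r₂ω₂ sin(θ₂−θ₃) / [r₄ sin(θ₄−θ₃)].
Numerator sine = +0.73373; denominator sine = +0.97278.
Result = 0.0374·3.97·(+0.73373) / (0.0935·(+0.97278)) = +1.1978 rad/s; magnitude 1.1978 rad/s.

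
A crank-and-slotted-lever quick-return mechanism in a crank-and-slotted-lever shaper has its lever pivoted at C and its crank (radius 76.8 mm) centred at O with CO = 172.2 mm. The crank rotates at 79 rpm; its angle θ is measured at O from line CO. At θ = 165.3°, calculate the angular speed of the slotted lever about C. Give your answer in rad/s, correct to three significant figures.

ω = 8.273 rad/s (from 79 rpm).
Crank pin A relative to C: A = (d + r cosθ, r sinθ); lever angle φ = atan2(r sinθ, d + r cosθ).
Differentiating tanφ: φ̇ = rω(d cosθ + r)/(d² + r² + 2dr cosθ).
d² + r² + 2dr cosθ = |CA|² = 0.00996693 m²;  d cosθ + r = -0.089764 m.
|ω_lever| = |0.0768·8.273·-0.089764| / 0.00996693 = 5.7221 rad/s.

5.72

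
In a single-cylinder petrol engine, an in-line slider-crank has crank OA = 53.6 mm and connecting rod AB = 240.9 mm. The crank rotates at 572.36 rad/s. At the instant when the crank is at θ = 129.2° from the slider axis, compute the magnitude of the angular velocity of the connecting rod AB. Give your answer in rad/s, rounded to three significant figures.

81.7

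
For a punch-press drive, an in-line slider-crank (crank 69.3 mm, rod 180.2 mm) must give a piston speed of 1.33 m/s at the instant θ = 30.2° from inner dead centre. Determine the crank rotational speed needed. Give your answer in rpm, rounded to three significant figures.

For an in-line slider-crank, |v_piston| = rω|sinθ|·[1 + r cosθ/√(L² − r² sin²θ)].
With r = 0.0693 m, L = 0.1802 m, θ = 30.2°: the bracketed kinematic factor |dx/dθ| = 0.046669 m.
ω = v/|dx/dθ| = 1.33/0.046669 = 28.499 rad/s.
N = 60ω/(2π) = 272.14 rpm.

272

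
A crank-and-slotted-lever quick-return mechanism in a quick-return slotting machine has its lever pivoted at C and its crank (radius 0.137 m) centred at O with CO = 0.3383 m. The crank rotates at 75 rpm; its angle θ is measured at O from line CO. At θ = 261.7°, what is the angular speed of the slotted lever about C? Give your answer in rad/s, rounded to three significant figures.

ω = 7.854 rad/s (from 75 rpm).
Crank pin A relative to C: A = (d + r cosθ, r sinθ); lever angle φ = atan2(r sinθ, d + r cosθ).
Differentiating tanφ: φ̇ = rω(d cosθ + r)/(d² + r² + 2dr cosθ).
d² + r² + 2dr cosθ = |CA|² = 0.119835 m²;  d cosθ + r = +0.088164 m.
|ω_lever| = |0.137·7.854·+0.088164| / 0.119835 = 0.79163 rad/s.

0.792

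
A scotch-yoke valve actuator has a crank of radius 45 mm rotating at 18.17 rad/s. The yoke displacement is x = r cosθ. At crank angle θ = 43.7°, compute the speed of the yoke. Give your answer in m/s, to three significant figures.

0.565

ω = 18.17 rad/s
x = r cosθ ⇒ ẋ = −rω sinθ.
|v| = rω|sinθ| = 0.045·18.17·|sin 43.7°| = 0.5649 m/s.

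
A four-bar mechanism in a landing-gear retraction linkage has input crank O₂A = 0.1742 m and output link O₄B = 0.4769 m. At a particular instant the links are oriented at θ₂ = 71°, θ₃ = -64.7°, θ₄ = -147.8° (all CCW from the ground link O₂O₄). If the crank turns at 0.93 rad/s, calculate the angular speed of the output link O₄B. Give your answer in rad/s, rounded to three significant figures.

0.239

ω₂ = 0.93 rad/s
Differentiating the loop-closure r₂e^{iθ₂}+r₃e^{iθ₃}=r₁+r₄e^{iθ₄} gives r₂ω₂e^{iθ₂}+r₃ω₃e^{iθ₃}=r₄ω₄e^{iθ₄}.
Eliminating the other unknown: ω₄ = r₂ω₂ sin(θ₂−θ₃) / [r₄ sin(θ₄−θ₃)].
Numerator sine = +0.69842; denominator sine = -0.99276.
Result = 0.1742·0.93·(+0.69842) / (0.4769·(-0.99276)) = -0.23899 rad/s; magnitude 0.23899 rad/s.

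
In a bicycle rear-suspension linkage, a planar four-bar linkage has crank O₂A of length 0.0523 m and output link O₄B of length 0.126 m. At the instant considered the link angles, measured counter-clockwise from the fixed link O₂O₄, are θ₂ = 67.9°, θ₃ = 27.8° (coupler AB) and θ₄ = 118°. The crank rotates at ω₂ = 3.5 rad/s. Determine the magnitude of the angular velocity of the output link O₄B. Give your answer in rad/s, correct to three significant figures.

0.936

ω₂ = 3.5 rad/s
Differentiating the loop-closure r₂e^{iθ₂}+r₃e^{iθ₃}=r₁+r₄e^{iθ₄} gives r₂ω₂e^{iθ₂}+r₃ω₃e^{iθ₃}=r₄ω₄e^{iθ₄}.
Eliminating the other unknown: ω₄ = r₂ω₂ sin(θ₂−θ₃) / [r₄ sin(θ₄−θ₃)].
Numerator sine = +0.64412; denominator sine = +0.99999.
Result = 0.0523·3.5·(+0.64412) / (0.126·(+0.99999)) = +0.93577 rad/s; magnitude 0.93577 rad/s.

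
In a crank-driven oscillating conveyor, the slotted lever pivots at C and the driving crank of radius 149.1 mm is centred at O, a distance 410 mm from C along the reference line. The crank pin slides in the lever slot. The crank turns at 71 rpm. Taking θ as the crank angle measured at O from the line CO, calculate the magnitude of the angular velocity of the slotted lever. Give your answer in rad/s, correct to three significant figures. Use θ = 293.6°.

1.45

ω = 7.435 rad/s (from 71 rpm).
Crank pin A relative to C: A = (d + r cosθ, r sinθ); lever angle φ = atan2(r sinθ, d + r cosθ).
Differentiating tanφ: φ̇ = rω(d cosθ + r)/(d² + r² + 2dr cosθ).
d² + r² + 2dr cosθ = |CA|² = 0.239278 m²;  d cosθ + r = +0.31324 m.
|ω_lever| = |0.1491·7.435·+0.31324| / 0.239278 = 1.4513 rad/s.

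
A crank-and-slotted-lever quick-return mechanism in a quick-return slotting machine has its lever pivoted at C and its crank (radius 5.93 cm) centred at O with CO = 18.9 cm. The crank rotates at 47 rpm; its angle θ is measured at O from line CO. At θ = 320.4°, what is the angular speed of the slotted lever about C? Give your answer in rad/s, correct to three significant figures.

1.06

ω = 4.922 rad/s (from 47 rpm).
Crank pin A relative to C: A = (d + r cosθ, r sinθ); lever angle φ = atan2(r sinθ, d + r cosθ).
Differentiating tanφ: φ̇ = rω(d cosθ + r)/(d² + r² + 2dr cosθ).
d² + r² + 2dr cosθ = |CA|² = 0.0565089 m²;  d cosθ + r = +0.20493 m.
|ω_lever| = |0.0593·4.922·+0.20493| / 0.0565089 = 1.0584 rad/s.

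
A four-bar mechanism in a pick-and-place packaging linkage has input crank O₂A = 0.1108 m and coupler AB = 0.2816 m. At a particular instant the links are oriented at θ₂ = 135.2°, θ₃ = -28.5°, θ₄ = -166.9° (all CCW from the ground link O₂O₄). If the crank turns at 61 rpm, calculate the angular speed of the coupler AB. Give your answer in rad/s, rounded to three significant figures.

ω₂ = 6.388 rad/s (from 61 rpm).
Differentiating the loop-closure r₂e^{iθ₂}+r₃e^{iθ₃}=r₁+r₄e^{iθ₄} gives r₂ω₂e^{iθ₂}+r₃ω₃e^{iθ₃}=r₄ω₄e^{iθ₄}.
Eliminating the other unknown: ω₃ = r₂ω₂ sin(θ₄−θ₂) / [r₃ sin(θ₃−θ₄)].
Numerator sine = +0.84712; denominator sine = +0.66393.
Result = 0.1108·6.388·(+0.84712) / (0.2816·(+0.66393)) = +3.2069 rad/s; magnitude 3.2069 rad/s.

3.21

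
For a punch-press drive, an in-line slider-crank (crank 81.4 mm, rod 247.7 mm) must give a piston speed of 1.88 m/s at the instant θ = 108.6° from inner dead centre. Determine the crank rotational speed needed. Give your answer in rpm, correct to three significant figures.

For an in-line slider-crank, |v_piston| = rω|sinθ|·[1 + r cosθ/√(L² − r² sin²θ)].
With r = 0.0814 m, L = 0.2477 m, θ = 108.6°: the bracketed kinematic factor |dx/dθ| = 0.068639 m.
ω = v/|dx/dθ| = 1.88/0.068639 = 27.39 rad/s.
N = 60ω/(2π) = 261.55 rpm.

262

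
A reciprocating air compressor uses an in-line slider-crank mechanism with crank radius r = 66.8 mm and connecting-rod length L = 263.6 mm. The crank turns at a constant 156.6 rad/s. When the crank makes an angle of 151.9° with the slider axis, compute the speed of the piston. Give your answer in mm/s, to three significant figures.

3820

ω = 156.6 rad/s
For an in-line slider-crank, x = r cosθ + √(L² − r² sin²θ), so v = −rω sinθ·[1 + r cosθ/√(L² − r² sin²θ)].
With r = 0.0668 m, L = 0.2636 m, θ = 151.9°: √(L² − r² sin²θ) = 0.26172 m.
v = −0.0668·156.6·0.47101·[1 + 0.0668·-0.88213/0.26172] = -3.8178 m/s.
|v| = 3.8178 m/s = 3817.8 mm/s.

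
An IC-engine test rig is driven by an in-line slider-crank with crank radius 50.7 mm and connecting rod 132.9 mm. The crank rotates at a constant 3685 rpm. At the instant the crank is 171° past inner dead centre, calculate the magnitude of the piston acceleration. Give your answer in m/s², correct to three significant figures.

4700

ω = 2π·3685/60 = 385.9 rad/s
x(θ) = r cosθ + √(L² − r² sin²θ); with ω constant, a = ω²·d²x/dθ².
d²x/dθ² = −r cosθ − r²(cos2θ)/√u − r⁴ sin²2θ/(4u^{3/2}),  u = L² − r² sin²θ = 0.0175995 m².
Substituting r = 0.0507 m, L = 0.1329 m, θ = 171°: d²x/dθ² = +0.031581 m.
a = ω²·d²x/dθ² = (385.9)²·(+0.031581) = +4702.7 m/s²;  |a| = 4702.7 m/s².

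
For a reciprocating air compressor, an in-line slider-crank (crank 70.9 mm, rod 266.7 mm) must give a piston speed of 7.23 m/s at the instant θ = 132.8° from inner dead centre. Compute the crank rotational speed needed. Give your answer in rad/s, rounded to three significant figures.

For an in-line slider-crank, |v_piston| = rω|sinθ|·[1 + r cosθ/√(L² − r² sin²θ)].
With r = 0.0709 m, L = 0.2667 m, θ = 132.8°: the bracketed kinematic factor |dx/dθ| = 0.042441 m.
ω = v/|dx/dθ| = 7.23/0.042441 = 170.35 rad/s.

170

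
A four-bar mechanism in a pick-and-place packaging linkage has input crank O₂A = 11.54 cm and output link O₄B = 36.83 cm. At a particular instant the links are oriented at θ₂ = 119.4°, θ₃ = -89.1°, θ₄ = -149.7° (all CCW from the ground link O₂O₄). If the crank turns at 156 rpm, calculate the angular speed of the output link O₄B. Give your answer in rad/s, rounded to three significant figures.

2.80

ω₂ = 16.34 rad/s (from 156 rpm).
Differentiating the loop-closure r₂e^{iθ₂}+r₃e^{iθ₃}=r₁+r₄e^{iθ₄} gives r₂ω₂e^{iθ₂}+r₃ω₃e^{iθ₃}=r₄ω₄e^{iθ₄}.
Eliminating the other unknown: ω₄ = r₂ω₂ sin(θ₂−θ₃) / [r₄ sin(θ₄−θ₃)].
Numerator sine = -0.47716; denominator sine = -0.87121.
Result = 0.1154·16.34·(-0.47716) / (0.3683·(-0.87121)) = +2.8035 rad/s; magnitude 2.8035 rad/s.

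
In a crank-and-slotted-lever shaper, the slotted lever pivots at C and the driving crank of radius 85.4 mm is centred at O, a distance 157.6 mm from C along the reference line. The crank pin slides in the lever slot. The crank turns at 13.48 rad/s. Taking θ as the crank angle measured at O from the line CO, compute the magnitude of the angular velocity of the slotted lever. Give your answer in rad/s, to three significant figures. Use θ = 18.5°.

ω = 13.48 rad/s
Crank pin A relative to C: A = (d + r cosθ, r sinθ); lever angle φ = atan2(r sinθ, d + r cosθ).
Differentiating tanφ: φ̇ = rω(d cosθ + r)/(d² + r² + 2dr cosθ).
d² + r² + 2dr cosθ = |CA|² = 0.057658 m²;  d cosθ + r = +0.23486 m.
|ω_lever| = |0.0854·13.48·+0.23486| / 0.057658 = 4.6891 rad/s.

4.69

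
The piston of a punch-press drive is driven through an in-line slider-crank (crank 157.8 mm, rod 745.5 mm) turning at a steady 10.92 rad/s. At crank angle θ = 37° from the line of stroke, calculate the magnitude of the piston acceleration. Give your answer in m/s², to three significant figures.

ω = 10.92 rad/s
x(θ) = r cosθ + √(L² − r² sin²θ); with ω constant, a = ω²·d²x/dθ².
d²x/dθ² = −r cosθ − r²(cos2θ)/√u − r⁴ sin²2θ/(4u^{3/2}),  u = L² − r² sin²θ = 0.546752 m².
Substituting r = 0.1578 m, L = 0.7455 m, θ = 37°: d²x/dθ² = -0.13566 m.
a = ω²·d²x/dθ² = (10.92)²·(-0.13566) = -16.177 m/s²;  |a| = 16.177 m/s².

16.2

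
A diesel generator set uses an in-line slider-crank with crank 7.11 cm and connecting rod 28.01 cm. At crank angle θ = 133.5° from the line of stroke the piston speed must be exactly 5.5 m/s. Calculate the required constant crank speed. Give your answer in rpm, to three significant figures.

1240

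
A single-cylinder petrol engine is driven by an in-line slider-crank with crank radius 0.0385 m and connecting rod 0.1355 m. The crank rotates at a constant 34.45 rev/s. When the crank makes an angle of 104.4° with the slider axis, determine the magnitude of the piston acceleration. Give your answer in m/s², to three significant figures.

ω = 2π·34.5 = 216.5 rad/s
x(θ) = r cosθ + √(L² − r² sin²θ); with ω constant, a = ω²·d²x/dθ².
d²x/dθ² = −r cosθ − r²(cos2θ)/√u − r⁴ sin²2θ/(4u^{3/2}),  u = L² − r² sin²θ = 0.0169697 m².
Substituting r = 0.0385 m, L = 0.1355 m, θ = 104.4°: d²x/dθ² = +0.019488 m.
a = ω²·d²x/dθ² = (216.5)²·(+0.019488) = +913.07 m/s²;  |a| = 913.07 m/s².

913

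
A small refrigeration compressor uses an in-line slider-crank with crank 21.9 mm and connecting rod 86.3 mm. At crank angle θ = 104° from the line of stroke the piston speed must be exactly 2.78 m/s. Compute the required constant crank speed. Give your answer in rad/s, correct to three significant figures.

For an in-line slider-crank, |v_piston| = rω|sinθ|·[1 + r cosθ/√(L² − r² sin²θ)].
With r = 0.0219 m, L = 0.0863 m, θ = 104°: the bracketed kinematic factor |dx/dθ| = 0.019903 m.
ω = v/|dx/dθ| = 2.78/0.019903 = 139.67 rad/s.

140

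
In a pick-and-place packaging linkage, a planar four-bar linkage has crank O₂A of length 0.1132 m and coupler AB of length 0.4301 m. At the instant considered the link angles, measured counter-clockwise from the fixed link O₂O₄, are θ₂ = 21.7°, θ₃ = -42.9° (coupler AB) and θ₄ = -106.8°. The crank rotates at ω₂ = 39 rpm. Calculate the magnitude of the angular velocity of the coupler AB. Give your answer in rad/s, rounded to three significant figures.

ω₂ = 4.084 rad/s (from 39 rpm).
Differentiating the loop-closure r₂e^{iθ₂}+r₃e^{iθ₃}=r₁+r₄e^{iθ₄} gives r₂ω₂e^{iθ₂}+r₃ω₃e^{iθ₃}=r₄ω₄e^{iθ₄}.
Eliminating the other unknown: ω₃ = r₂ω₂ sin(θ₄−θ₂) / [r₃ sin(θ₃−θ₄)].
Numerator sine = -0.78261; denominator sine = +0.89803.
Result = 0.1132·4.084·(-0.78261) / (0.4301·(+0.89803)) = -0.93675 rad/s; magnitude 0.93675 rad/s.

0.937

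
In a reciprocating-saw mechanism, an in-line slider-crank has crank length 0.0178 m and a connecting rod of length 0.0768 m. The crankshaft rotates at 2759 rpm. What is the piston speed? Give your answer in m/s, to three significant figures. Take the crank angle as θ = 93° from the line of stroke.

5.07

ω = 2π·2759/60 = 288.9 rad/s
For an in-line slider-crank, x = r cosθ + √(L² − r² sin²θ), so v = −rω sinθ·[1 + r cosθ/√(L² − r² sin²θ)].
With r = 0.0178 m, L = 0.0768 m, θ = 93°: √(L² − r² sin²θ) = 0.074715 m.
v = −0.0178·288.9·0.99863·[1 + 0.0178·-0.05234/0.074715] = -5.0717 m/s.
|v| = 5.0717 m/s.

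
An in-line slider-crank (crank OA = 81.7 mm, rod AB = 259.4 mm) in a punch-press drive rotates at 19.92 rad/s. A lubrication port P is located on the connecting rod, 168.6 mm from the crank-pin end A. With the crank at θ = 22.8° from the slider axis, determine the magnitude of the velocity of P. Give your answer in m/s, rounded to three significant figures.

ω = 19.92 rad/s.  Crank-pin speed |V_A| = rω = 1.6275 m/s, perpendicular to OA.
Rod angle: sinφ = −(r/L) sinθ ⇒ φ = -7.010°; ω_rod = −rω cosθ/√(L²−r²sin²θ) = -5.8273 rad/s.
V_P = V_A + ω_rod × AP, with AP = 0.1686 m along the rod.
Components: V_Px = −rω sinθ − a·ω_rod·sinφ = -0.75058 m/s;  V_Py = rω cosθ + a·ω_rod·cosφ = +0.52516 m/s.
|V_P| = √(V_Px² + V_Py²) = 0.91606 m/s.

0.916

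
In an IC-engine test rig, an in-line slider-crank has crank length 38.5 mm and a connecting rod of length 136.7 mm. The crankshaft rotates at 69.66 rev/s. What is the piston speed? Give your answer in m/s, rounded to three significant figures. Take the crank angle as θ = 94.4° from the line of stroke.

16.4

ω = 2π·69.7 = 437.7 rad/s
For an in-line slider-crank, x = r cosθ + √(L² − r² sin²θ), so v = −rω sinθ·[1 + r cosθ/√(L² − r² sin²θ)].
With r = 0.0385 m, L = 0.1367 m, θ = 94.4°: √(L² − r² sin²θ) = 0.1312 m.
v = −0.0385·437.7·0.99705·[1 + 0.0385·-0.07672/0.1312] = -16.423 m/s.
|v| = 16.423 m/s.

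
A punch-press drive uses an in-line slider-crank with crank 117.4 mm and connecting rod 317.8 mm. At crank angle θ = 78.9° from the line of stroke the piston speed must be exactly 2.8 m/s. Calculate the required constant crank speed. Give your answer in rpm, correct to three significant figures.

For an in-line slider-crank, |v_piston| = rω|sinθ|·[1 + r cosθ/√(L² − r² sin²θ)].
With r = 0.1174 m, L = 0.3178 m, θ = 78.9°: the bracketed kinematic factor |dx/dθ| = 0.124 m.
ω = v/|dx/dθ| = 2.8/0.124 = 22.582 rad/s.
N = 60ω/(2π) = 215.64 rpm.

216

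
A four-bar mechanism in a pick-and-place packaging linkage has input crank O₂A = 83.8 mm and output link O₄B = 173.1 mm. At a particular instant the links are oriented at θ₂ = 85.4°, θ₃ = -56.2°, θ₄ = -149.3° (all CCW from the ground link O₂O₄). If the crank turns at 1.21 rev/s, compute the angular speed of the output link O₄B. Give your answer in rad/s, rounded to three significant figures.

ω₂ = 7.603 rad/s (from 1.21 rev/s).
Differentiating the loop-closure r₂e^{iθ₂}+r₃e^{iθ₃}=r₁+r₄e^{iθ₄} gives r₂ω₂e^{iθ₂}+r₃ω₃e^{iθ₃}=r₄ω₄e^{iθ₄}.
Eliminating the other unknown: ω₄ = r₂ω₂ sin(θ₂−θ₃) / [r₄ sin(θ₄−θ₃)].
Numerator sine = +0.62115; denominator sine = -0.99854.
Result = 0.0838·7.603·(+0.62115) / (0.1731·(-0.99854)) = -2.2895 rad/s; magnitude 2.2895 rad/s.

2.29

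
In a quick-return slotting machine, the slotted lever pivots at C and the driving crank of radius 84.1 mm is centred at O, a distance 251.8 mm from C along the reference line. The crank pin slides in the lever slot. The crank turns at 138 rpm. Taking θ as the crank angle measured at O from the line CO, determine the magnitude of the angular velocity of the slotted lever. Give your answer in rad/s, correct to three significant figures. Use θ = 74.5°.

ω = 14.45 rad/s (from 138 rpm).
Crank pin A relative to C: A = (d + r cosθ, r sinθ); lever angle φ = atan2(r sinθ, d + r cosθ).
Differentiating tanφ: φ̇ = rω(d cosθ + r)/(d² + r² + 2dr cosθ).
d² + r² + 2dr cosθ = |CA|² = 0.0817943 m²;  d cosθ + r = +0.15139 m.
|ω_lever| = |0.0841·14.45·+0.15139| / 0.0817943 = 2.2495 rad/s.

2.25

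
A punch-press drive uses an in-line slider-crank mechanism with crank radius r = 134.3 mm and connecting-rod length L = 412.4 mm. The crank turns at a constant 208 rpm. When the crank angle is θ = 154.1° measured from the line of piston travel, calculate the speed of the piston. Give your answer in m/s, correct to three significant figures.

ω = 2π·208/60 = 21.78 rad/s
For an in-line slider-crank, x = r cosθ + √(L² − r² sin²θ), so v = −rω sinθ·[1 + r cosθ/√(L² − r² sin²θ)].
With r = 0.1343 m, L = 0.4124 m, θ = 154.1°: √(L² − r² sin²θ) = 0.40821 m.
v = −0.1343·21.78·0.43680·[1 + 0.1343·-0.89956/0.40821] = -0.89961 m/s.
|v| = 0.89961 m/s.

0.900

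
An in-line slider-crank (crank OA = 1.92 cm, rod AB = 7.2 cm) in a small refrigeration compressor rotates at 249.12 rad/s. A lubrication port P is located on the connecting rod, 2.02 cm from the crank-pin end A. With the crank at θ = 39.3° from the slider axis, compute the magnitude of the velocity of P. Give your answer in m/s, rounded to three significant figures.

ω = 249.1 rad/s.  Crank-pin speed |V_A| = rω = 4.7831 m/s, perpendicular to OA.
Rod angle: sinφ = −(r/L) sinθ ⇒ φ = -9.724°; ω_rod = −rω cosθ/√(L²−r²sin²θ) = -52.157 rad/s.
V_P = V_A + ω_rod × AP, with AP = 0.0202 m along the rod.
Components: V_Px = −rω sinθ − a·ω_rod·sinφ = -3.2075 m/s;  V_Py = rω cosθ + a·ω_rod·cosφ = +2.6629 m/s.
|V_P| = √(V_Px² + V_Py²) = 4.1688 m/s.

4.17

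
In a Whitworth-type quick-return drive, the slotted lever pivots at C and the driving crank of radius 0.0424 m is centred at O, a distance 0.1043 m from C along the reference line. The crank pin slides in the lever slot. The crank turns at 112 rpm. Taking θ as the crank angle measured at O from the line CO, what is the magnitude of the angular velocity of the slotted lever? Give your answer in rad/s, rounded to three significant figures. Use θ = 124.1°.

1.04

ω = 11.73 rad/s (from 112 rpm).
Crank pin A relative to C: A = (d + r cosθ, r sinθ); lever angle φ = atan2(r sinθ, d + r cosθ).
Differentiating tanφ: φ̇ = rω(d cosθ + r)/(d² + r² + 2dr cosθ).
d² + r² + 2dr cosθ = |CA|² = 0.0077176 m²;  d cosθ + r = -0.016075 m.
|ω_lever| = |0.0424·11.73·-0.016075| / 0.0077176 = 1.0358 rad/s.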